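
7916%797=743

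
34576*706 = 24410656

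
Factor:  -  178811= - 163^1*1097^1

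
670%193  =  91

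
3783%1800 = 183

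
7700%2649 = 2402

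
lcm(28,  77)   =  308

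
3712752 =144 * 25783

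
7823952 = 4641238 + 3182714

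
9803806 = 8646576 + 1157230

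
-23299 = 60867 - 84166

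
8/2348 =2/587 = 0.00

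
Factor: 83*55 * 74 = 2^1 * 5^1 * 11^1*37^1*83^1  =  337810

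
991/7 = 991/7=141.57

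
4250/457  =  9 + 137/457 = 9.30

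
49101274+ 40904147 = 90005421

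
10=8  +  2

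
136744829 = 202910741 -66165912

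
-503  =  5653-6156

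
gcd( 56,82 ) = 2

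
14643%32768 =14643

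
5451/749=5451/749  =  7.28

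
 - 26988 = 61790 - 88778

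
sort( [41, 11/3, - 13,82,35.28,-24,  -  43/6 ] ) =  [-24 ,  -  13,-43/6,11/3,35.28, 41 , 82]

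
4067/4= 1016  +  3/4= 1016.75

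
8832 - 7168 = 1664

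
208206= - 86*( - 2421)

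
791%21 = 14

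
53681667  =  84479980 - 30798313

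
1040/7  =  1040/7  =  148.57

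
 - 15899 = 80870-96769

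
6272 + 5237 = 11509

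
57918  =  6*9653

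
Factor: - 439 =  - 439^1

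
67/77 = 67/77 = 0.87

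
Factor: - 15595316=  -  2^2 * 11^1*354439^1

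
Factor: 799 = 17^1*47^1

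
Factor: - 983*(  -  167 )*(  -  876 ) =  - 143805036=- 2^2*3^1*73^1*167^1*983^1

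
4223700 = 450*9386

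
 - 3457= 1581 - 5038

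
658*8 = 5264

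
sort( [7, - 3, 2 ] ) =[-3, 2,  7]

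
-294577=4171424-4466001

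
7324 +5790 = 13114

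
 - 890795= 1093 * ( - 815 )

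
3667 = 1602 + 2065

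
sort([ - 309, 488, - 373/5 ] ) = [  -  309,- 373/5, 488] 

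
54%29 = 25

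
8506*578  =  4916468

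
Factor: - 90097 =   -  7^1*61^1*211^1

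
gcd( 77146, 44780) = 2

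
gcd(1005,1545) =15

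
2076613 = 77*26969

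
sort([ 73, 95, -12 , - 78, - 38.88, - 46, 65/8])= [ - 78, - 46, - 38.88,  -  12, 65/8,73 , 95]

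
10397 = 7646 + 2751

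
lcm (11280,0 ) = 0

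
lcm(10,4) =20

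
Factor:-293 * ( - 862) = 252566 = 2^1 * 293^1*431^1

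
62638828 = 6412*9769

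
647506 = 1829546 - 1182040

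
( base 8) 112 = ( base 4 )1022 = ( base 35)24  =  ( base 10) 74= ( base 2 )1001010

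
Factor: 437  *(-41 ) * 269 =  - 4819673   =  - 19^1*23^1* 41^1*269^1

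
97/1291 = 97/1291 = 0.08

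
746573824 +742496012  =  1489069836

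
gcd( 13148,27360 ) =76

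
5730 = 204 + 5526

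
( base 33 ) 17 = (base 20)20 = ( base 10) 40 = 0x28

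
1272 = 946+326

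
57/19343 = 57/19343 = 0.00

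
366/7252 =183/3626 = 0.05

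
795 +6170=6965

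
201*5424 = 1090224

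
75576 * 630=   47612880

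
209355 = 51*4105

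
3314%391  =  186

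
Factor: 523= 523^1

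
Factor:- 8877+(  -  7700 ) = -16577=- 11^2*137^1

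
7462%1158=514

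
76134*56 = 4263504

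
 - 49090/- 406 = 120 + 185/203   =  120.91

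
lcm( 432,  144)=432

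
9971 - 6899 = 3072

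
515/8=515/8 = 64.38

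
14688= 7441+7247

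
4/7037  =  4/7037 =0.00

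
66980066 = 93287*718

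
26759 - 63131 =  - 36372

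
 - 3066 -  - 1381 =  - 1685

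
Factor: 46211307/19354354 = 2^( - 1)*3^1*31^ ( - 1)*67^1*149^1 * 487^( - 1 )*641^( - 1)*1543^1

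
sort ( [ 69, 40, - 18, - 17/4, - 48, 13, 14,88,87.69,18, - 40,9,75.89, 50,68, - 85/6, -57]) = [-57, - 48 ,-40, -18,- 85/6,-17/4, 9,13,14,18, 40,50, 68 , 69 , 75.89,87.69,88]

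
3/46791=1/15597 = 0.00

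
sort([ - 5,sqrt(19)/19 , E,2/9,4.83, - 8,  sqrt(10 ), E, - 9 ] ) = [ - 9,-8,-5,2/9, sqrt(19) /19,E,E,sqrt(10), 4.83]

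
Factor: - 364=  - 2^2 *7^1*13^1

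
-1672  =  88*( - 19)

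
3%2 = 1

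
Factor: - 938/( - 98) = 7^ ( - 1 )*67^1 = 67/7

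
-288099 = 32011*( - 9 )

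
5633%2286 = 1061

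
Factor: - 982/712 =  - 491/356 = - 2^( - 2)*89^( - 1)*491^1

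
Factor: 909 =3^2*101^1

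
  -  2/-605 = 2/605 = 0.00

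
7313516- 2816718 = 4496798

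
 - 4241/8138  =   - 4241/8138 = - 0.52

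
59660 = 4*14915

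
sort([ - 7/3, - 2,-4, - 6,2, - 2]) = [ - 6 , - 4, - 7/3, - 2,  -  2,2 ]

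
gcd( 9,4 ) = 1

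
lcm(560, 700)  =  2800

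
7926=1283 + 6643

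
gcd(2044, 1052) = 4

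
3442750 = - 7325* (-470 )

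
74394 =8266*9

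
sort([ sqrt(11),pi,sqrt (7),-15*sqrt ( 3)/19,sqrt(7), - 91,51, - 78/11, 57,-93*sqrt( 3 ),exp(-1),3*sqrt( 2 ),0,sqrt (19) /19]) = [ - 93*sqrt ( 3),-91, - 78/11, - 15 * sqrt( 3 ) /19,0,sqrt(19)/19,exp(  -  1),sqrt( 7 ),sqrt( 7),  pi,  sqrt( 11),3 *sqrt(2),51, 57] 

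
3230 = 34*95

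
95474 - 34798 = 60676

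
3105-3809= - 704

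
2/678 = 1/339 = 0.00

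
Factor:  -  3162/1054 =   -  3^1 = - 3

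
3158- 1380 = 1778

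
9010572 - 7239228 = 1771344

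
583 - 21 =562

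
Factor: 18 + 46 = 2^6 = 64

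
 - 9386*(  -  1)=9386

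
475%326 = 149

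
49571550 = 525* 94422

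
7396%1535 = 1256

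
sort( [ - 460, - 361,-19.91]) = [ -460, - 361, - 19.91 ]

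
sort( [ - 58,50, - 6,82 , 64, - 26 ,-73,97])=[ - 73,  -  58,- 26, - 6 , 50, 64,82, 97]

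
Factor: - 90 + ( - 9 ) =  - 3^2*11^1 = - 99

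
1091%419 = 253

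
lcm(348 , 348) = 348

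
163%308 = 163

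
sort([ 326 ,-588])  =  [ - 588,326 ]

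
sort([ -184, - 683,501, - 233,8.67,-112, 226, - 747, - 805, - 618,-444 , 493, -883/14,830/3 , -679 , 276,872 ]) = [ - 805, - 747, - 683, - 679, - 618, - 444 , - 233,-184, - 112 , - 883/14 , 8.67,226,276,830/3,493, 501,872] 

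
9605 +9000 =18605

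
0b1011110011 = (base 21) 1ek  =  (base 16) 2f3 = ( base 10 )755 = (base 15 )355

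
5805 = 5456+349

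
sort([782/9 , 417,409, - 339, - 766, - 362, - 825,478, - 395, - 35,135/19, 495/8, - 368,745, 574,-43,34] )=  [ - 825, - 766,-395, - 368, - 362,-339, - 43, - 35,  135/19,  34,495/8,782/9, 409,  417, 478,574,  745]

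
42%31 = 11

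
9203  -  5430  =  3773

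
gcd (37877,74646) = 1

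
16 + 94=110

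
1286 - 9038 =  - 7752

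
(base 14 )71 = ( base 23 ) 47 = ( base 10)99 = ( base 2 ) 1100011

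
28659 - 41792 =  -13133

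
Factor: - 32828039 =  -31^1 * 251^1*4219^1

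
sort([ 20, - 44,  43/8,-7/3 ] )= [ - 44, - 7/3, 43/8, 20] 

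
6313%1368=841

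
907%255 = 142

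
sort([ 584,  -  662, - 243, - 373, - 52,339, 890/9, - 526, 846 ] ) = [ - 662,-526, - 373, - 243, - 52,890/9 , 339, 584, 846]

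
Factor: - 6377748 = -2^2 * 3^1*13^1*40883^1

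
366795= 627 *585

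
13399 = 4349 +9050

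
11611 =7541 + 4070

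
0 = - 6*0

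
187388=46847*4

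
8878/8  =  4439/4 = 1109.75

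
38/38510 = 19/19255 = 0.00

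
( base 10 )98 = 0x62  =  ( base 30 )38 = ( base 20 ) 4I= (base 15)68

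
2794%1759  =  1035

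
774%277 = 220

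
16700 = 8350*2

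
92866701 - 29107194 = 63759507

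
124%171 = 124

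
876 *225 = 197100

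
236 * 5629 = 1328444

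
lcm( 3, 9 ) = 9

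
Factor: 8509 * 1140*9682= 2^3 * 3^1*5^1*19^1*47^1*67^1*103^1*127^1 = 93917917320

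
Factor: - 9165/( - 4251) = 5^1* 47^1*109^(-1) = 235/109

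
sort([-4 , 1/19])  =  [ - 4,  1/19]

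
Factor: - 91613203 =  - 11^1*53^1*157141^1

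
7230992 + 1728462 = 8959454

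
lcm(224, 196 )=1568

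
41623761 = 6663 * 6247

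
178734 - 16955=161779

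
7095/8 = 7095/8 = 886.88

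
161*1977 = 318297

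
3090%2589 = 501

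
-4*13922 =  - 55688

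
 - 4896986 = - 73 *67082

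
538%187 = 164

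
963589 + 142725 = 1106314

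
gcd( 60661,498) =1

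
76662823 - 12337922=64324901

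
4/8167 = 4/8167  =  0.00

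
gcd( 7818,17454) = 6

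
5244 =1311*4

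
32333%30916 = 1417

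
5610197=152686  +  5457511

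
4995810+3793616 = 8789426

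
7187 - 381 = 6806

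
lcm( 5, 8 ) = 40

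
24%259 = 24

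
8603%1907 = 975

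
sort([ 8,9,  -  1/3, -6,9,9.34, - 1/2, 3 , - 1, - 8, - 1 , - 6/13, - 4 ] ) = [ - 8, - 6, - 4, - 1, - 1, - 1/2, - 6/13, - 1/3,3 , 8,9 , 9, 9.34]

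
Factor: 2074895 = 5^1*19^1*21841^1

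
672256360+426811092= 1099067452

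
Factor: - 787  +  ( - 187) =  - 974  =  - 2^1*487^1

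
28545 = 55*519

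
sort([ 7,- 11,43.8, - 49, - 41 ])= [-49, - 41,- 11, 7 , 43.8 ]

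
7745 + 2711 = 10456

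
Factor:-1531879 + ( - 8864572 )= -13^1*799727^1 = -10396451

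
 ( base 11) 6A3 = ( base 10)839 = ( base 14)43d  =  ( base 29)SR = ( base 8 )1507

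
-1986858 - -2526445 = 539587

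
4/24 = 1/6 = 0.17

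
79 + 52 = 131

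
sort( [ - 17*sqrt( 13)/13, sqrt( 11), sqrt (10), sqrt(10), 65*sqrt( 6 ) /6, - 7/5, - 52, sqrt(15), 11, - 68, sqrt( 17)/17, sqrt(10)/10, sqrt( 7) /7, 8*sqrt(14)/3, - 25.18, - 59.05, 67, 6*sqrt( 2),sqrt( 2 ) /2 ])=[ - 68, - 59.05  , -52 , -25.18, - 17*sqrt( 13) /13, - 7/5, sqrt( 17)/17, sqrt( 10)/10,sqrt(7 ) /7, sqrt( 2 )/2, sqrt(10), sqrt(10), sqrt( 11 ), sqrt( 15),6  *  sqrt(2), 8*sqrt(14)/3, 11, 65*sqrt( 6 )/6, 67 ] 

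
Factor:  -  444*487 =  - 216228= - 2^2*3^1*37^1*487^1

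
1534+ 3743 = 5277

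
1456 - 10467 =  -  9011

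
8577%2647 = 636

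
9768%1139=656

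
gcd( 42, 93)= 3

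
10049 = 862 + 9187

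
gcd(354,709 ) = 1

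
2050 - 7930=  -5880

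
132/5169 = 44/1723 = 0.03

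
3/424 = 3/424 = 0.01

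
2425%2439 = 2425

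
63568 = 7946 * 8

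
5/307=5/307= 0.02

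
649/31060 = 649/31060 = 0.02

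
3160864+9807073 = 12967937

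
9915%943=485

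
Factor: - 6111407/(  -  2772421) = 19^1 *61^1*5273^1*2772421^( - 1)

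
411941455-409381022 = 2560433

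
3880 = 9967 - 6087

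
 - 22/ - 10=11/5 = 2.20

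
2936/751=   2936/751 = 3.91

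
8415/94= 8415/94  =  89.52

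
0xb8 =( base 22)88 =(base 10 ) 184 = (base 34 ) 5E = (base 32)5O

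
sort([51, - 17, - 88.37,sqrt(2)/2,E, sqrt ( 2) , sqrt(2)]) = [ - 88.37, - 17, sqrt( 2)/2,sqrt ( 2), sqrt(2), E, 51 ]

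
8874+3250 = 12124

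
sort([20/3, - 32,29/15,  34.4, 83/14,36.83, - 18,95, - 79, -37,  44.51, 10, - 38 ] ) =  [ - 79, - 38,-37, - 32, - 18, 29/15,  83/14,20/3,10,34.4, 36.83, 44.51,95 ]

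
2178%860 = 458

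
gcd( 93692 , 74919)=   1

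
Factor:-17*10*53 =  - 9010 = - 2^1*5^1 * 17^1*53^1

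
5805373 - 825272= 4980101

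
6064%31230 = 6064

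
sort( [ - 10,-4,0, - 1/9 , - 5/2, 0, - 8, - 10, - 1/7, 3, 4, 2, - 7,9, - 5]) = [ - 10, - 10, - 8,-7, - 5, - 4, - 5/2, - 1/7, - 1/9, 0, 0,2, 3, 4,9 ] 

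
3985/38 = 3985/38 = 104.87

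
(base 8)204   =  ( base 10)132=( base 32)44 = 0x84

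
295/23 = 295/23 = 12.83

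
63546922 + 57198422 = 120745344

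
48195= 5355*9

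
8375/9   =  8375/9 = 930.56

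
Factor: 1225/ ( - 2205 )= - 5/9=- 3^( - 2)*5^1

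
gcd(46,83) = 1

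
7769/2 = 7769/2 = 3884.50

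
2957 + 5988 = 8945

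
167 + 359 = 526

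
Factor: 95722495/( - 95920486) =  - 2^( - 1 )*5^1*11^2 * 17^1*41^1* 227^1*311^ ( - 1)*154213^( -1)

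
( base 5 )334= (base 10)94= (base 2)1011110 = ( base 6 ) 234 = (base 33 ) 2S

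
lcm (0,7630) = 0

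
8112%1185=1002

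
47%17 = 13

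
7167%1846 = 1629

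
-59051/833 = - 71 + 92/833 = - 70.89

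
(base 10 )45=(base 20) 25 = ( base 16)2D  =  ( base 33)1c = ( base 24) 1l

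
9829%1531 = 643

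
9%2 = 1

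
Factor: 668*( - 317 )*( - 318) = 2^3*3^1*53^1*167^1  *317^1 = 67338408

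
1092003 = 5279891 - 4187888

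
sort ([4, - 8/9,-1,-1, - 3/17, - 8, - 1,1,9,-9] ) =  [- 9, - 8, - 1, - 1,-1, - 8/9, - 3/17, 1,4 , 9 ] 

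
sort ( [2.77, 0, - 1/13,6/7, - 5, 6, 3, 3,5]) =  [-5, - 1/13, 0, 6/7,  2.77, 3, 3,5,6] 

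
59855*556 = 33279380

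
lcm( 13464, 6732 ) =13464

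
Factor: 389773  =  389773^1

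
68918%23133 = 22652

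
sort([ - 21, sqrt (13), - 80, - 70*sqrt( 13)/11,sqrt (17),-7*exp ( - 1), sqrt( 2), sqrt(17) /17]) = [  -  80, - 70*sqrt( 13) /11, - 21,- 7 *exp( - 1), sqrt(17)/17, sqrt(2), sqrt (13), sqrt(17 )] 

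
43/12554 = 43/12554 = 0.00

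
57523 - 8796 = 48727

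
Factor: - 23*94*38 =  - 82156=- 2^2*19^1*23^1*47^1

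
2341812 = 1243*1884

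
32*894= 28608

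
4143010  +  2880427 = 7023437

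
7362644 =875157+6487487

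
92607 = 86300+6307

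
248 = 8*31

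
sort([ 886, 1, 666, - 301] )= [ - 301, 1, 666,886 ] 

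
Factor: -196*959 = -2^2*7^3*137^1 = -187964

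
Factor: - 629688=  - 2^3 * 3^1 * 26237^1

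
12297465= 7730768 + 4566697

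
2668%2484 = 184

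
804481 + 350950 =1155431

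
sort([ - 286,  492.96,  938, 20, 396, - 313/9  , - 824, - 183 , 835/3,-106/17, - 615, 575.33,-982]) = [ - 982, - 824, - 615, - 286 , - 183, - 313/9, - 106/17, 20, 835/3,396, 492.96 , 575.33, 938]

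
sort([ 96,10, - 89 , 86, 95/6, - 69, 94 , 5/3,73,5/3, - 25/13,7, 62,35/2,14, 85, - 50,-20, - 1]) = [ - 89, - 69 ,-50, - 20,  -  25/13,-1,5/3, 5/3, 7, 10 , 14, 95/6,35/2,62 , 73,85,  86, 94 , 96 ]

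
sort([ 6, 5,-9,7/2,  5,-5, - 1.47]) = [ - 9,-5, - 1.47 , 7/2,  5 , 5, 6]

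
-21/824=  - 21/824 = - 0.03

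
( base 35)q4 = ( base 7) 2444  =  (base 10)914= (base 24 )1E2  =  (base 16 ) 392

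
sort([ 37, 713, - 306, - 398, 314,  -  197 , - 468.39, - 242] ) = [ - 468.39, - 398, - 306, - 242,- 197,37 , 314,713 ]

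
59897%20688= 18521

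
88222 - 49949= 38273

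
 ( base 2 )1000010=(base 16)42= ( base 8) 102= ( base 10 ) 66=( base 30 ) 26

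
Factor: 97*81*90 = 2^1*3^6*5^1*97^1 = 707130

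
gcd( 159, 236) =1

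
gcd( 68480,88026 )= 2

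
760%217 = 109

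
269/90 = 269/90= 2.99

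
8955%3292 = 2371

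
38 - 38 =0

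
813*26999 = 21950187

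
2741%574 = 445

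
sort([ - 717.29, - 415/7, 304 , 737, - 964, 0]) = [-964 ,- 717.29, - 415/7, 0,304, 737] 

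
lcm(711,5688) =5688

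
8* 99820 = 798560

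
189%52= 33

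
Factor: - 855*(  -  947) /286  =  2^ ( - 1)*3^2*5^1*11^ ( - 1 )*13^( - 1 )* 19^1*947^1 = 809685/286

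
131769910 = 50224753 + 81545157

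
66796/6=11132+2/3 = 11132.67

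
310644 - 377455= - 66811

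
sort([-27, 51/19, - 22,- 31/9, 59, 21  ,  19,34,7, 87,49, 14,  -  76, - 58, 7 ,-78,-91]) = [ - 91, - 78, - 76,-58 ,-27, -22,-31/9, 51/19,7, 7, 14, 19, 21,  34, 49, 59, 87 ] 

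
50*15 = 750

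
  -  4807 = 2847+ - 7654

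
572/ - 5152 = - 143/1288 = - 0.11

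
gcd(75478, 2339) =1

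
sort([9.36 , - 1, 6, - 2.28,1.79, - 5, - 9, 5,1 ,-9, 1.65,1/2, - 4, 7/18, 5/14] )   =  [ - 9, - 9, - 5, - 4, - 2.28, -1 , 5/14, 7/18 , 1/2, 1, 1.65,1.79,5, 6,  9.36 ]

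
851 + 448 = 1299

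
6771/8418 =37/46 = 0.80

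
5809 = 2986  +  2823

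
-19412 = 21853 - 41265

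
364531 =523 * 697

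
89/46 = 89/46 = 1.93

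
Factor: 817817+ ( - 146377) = 2^4*5^1*7^1*11^1*109^1=   671440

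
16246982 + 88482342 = 104729324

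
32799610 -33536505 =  - 736895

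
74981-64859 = 10122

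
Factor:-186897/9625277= -3^1 * 53^ ( - 1 )*62299^1*181609^ (-1)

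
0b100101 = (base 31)16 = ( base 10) 37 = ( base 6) 101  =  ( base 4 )211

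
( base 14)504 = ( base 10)984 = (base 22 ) 20g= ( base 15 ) 459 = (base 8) 1730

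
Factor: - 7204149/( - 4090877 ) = 3^2*7^ (-1)*709^1*1129^1*584411^( - 1 )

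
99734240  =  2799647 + 96934593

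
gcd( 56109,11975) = 1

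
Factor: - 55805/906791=-5^1*197^( - 1) * 4603^( - 1 )*11161^1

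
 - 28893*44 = - 1271292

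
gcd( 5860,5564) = 4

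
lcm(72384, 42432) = 1230528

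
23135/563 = 41 + 52/563 = 41.09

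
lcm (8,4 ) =8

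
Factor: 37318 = 2^1*47^1*397^1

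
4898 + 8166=13064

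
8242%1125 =367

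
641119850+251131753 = 892251603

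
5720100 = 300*19067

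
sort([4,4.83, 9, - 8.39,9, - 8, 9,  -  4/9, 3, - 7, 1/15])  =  [ -8.39, - 8,- 7, - 4/9  ,  1/15,3, 4,4.83, 9,9,9 ] 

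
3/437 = 3/437= 0.01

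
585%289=7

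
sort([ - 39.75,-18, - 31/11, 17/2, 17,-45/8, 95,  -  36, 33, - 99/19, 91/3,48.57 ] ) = [ - 39.75, - 36,-18, - 45/8,-99/19  , -31/11, 17/2,17, 91/3,33, 48.57,95 ]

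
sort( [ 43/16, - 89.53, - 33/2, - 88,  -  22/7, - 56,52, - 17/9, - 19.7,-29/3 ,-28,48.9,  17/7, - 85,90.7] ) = [ - 89.53, -88, - 85, - 56, - 28, - 19.7, - 33/2, - 29/3, - 22/7 , - 17/9,  17/7, 43/16,48.9,52 , 90.7]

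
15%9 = 6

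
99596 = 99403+193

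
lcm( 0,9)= 0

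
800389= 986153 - 185764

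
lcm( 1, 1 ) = 1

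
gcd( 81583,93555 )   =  1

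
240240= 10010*24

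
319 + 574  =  893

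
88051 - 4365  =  83686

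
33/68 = 33/68 = 0.49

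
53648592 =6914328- - 46734264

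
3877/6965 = 3877/6965 = 0.56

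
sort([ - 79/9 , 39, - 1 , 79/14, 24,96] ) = [ - 79/9 , - 1,79/14 , 24,39, 96] 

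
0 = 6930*0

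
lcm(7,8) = 56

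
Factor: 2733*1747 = 3^1*911^1*1747^1 = 4774551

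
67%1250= 67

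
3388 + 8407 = 11795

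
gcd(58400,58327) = 73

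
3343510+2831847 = 6175357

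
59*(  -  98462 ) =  - 5809258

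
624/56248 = 78/7031 = 0.01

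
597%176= 69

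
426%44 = 30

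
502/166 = 251/83 = 3.02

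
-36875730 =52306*( - 705)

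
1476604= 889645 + 586959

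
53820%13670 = 12810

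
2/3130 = 1/1565 = 0.00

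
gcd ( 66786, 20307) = 3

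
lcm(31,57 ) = 1767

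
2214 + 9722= 11936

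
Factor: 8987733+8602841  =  2^1*8795287^1 = 17590574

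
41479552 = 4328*9584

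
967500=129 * 7500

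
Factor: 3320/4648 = 5^1 * 7^( - 1) = 5/7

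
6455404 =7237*892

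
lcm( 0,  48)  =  0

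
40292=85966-45674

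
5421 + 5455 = 10876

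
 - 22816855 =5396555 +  - 28213410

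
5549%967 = 714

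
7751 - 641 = 7110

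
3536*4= 14144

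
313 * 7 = 2191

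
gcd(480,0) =480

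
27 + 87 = 114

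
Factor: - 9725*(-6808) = 2^3 *5^2*23^1 * 37^1 *389^1 = 66207800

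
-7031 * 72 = -506232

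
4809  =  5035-226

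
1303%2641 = 1303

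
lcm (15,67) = 1005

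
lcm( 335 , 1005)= 1005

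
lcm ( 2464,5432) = 239008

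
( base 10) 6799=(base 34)5tx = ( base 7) 25552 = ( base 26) a1d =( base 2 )1101010001111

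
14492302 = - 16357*( - 886)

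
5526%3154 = 2372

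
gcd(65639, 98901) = 1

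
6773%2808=1157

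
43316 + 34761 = 78077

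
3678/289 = 3678/289 = 12.73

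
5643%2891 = 2752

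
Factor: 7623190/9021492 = 2^( - 1)*3^( - 2) * 5^1*17^( -1)* 14741^ ( - 1 ) * 762319^1= 3811595/4510746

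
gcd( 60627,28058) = 1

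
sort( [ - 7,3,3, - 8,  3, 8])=[  -  8, - 7, 3,3, 3, 8 ]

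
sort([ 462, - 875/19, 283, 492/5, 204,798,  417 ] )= [-875/19 , 492/5, 204,283,417,462,798]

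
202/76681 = 202/76681 = 0.00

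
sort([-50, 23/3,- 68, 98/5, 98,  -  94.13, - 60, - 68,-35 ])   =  [-94.13, - 68, - 68, - 60,- 50,-35, 23/3, 98/5,98]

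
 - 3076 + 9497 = 6421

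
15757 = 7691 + 8066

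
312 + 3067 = 3379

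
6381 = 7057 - 676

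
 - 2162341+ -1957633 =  - 4119974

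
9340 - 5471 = 3869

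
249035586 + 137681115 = 386716701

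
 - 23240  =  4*( - 5810 )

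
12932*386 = 4991752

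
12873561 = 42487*303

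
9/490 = 9/490  =  0.02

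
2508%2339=169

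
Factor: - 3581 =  - 3581^1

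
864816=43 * 20112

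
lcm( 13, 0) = 0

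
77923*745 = 58052635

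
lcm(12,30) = 60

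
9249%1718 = 659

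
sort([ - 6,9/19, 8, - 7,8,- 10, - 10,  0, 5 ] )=[ - 10,-10 , - 7, -6, 0,  9/19, 5 , 8, 8]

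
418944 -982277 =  - 563333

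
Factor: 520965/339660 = 227/148 = 2^( - 2)*37^ (-1 )*227^1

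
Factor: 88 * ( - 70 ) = - 2^4*5^1 * 7^1*11^1  =  - 6160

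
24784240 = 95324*260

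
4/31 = 4/31  =  0.13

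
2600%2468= 132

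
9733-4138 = 5595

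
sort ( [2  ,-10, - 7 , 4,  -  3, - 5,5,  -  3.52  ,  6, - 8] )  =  [ - 10 , - 8, - 7, - 5,  -  3.52, - 3,2, 4,5,6 ] 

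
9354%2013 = 1302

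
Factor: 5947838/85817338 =13^1*19^( - 1 )*103^1*2221^1 * 2258351^( - 1 ) =2973919/42908669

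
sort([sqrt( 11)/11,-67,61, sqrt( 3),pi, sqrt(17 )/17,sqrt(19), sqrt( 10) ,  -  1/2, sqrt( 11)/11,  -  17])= [ - 67,- 17 ,  -  1/2, sqrt(17)/17, sqrt(11 )/11, sqrt( 11 )/11,sqrt( 3), pi,  sqrt( 10), sqrt( 19), 61]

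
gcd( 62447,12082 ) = 7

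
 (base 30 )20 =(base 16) 3c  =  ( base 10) 60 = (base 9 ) 66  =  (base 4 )330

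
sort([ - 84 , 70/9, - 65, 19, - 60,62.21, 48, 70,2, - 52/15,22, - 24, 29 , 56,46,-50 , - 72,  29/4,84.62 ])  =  [ - 84,  -  72, - 65,-60, - 50 , -24, - 52/15,2,  29/4,70/9,  19,22,29,46 , 48, 56,62.21,70,84.62 ] 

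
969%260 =189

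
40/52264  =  5/6533 = 0.00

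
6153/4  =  1538 + 1/4 = 1538.25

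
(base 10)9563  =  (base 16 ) 255b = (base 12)564B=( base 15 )2C78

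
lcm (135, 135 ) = 135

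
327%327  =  0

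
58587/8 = 58587/8 = 7323.38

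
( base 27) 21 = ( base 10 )55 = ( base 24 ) 27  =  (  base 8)67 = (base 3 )2001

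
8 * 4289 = 34312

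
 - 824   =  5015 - 5839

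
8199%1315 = 309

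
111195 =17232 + 93963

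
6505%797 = 129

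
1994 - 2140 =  - 146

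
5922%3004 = 2918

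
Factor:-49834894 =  - 2^1*24917447^1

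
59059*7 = 413413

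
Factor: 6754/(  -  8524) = -3377/4262= -  2^(  -  1) * 11^1* 307^1*2131^( - 1 )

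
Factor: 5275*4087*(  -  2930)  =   - 2^1*5^3*61^1*67^1*211^1*293^1 = -  63167650250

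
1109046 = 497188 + 611858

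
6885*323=2223855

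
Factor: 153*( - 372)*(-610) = 34718760 = 2^3*3^3 *5^1*17^1*31^1*61^1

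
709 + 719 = 1428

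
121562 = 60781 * 2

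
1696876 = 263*6452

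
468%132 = 72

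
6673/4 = 1668 + 1/4=1668.25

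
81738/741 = 110 + 4/13 = 110.31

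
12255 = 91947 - 79692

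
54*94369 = 5095926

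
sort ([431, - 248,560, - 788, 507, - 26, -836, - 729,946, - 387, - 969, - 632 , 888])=[  -  969,-836,-788, - 729, - 632, - 387,-248, - 26,431, 507, 560, 888,946] 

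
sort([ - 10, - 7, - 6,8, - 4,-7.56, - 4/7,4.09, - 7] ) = [ - 10, - 7.56, - 7, - 7, - 6, - 4,-4/7,4.09,8]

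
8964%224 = 4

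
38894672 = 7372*5276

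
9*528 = 4752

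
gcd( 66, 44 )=22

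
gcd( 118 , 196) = 2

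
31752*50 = 1587600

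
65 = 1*65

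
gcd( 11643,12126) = 3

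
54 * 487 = 26298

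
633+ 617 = 1250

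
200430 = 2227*90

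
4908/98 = 50  +  4/49 = 50.08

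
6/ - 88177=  - 6/88177 =- 0.00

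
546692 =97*5636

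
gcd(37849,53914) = 7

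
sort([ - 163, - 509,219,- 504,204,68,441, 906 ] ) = [ - 509,-504, - 163,68,204, 219,441,906 ] 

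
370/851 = 10/23=0.43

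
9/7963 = 9/7963 = 0.00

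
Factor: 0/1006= 0^1 = 0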